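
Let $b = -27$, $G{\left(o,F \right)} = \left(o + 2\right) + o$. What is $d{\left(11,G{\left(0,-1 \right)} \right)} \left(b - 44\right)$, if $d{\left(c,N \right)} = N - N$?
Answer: $0$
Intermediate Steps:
$G{\left(o,F \right)} = 2 + 2 o$ ($G{\left(o,F \right)} = \left(2 + o\right) + o = 2 + 2 o$)
$d{\left(c,N \right)} = 0$
$d{\left(11,G{\left(0,-1 \right)} \right)} \left(b - 44\right) = 0 \left(-27 - 44\right) = 0 \left(-71\right) = 0$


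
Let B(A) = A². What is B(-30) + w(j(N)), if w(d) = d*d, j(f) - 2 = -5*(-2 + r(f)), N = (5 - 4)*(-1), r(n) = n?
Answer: 1189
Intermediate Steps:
N = -1 (N = 1*(-1) = -1)
j(f) = 12 - 5*f (j(f) = 2 - 5*(-2 + f) = 2 + (10 - 5*f) = 12 - 5*f)
w(d) = d²
B(-30) + w(j(N)) = (-30)² + (12 - 5*(-1))² = 900 + (12 + 5)² = 900 + 17² = 900 + 289 = 1189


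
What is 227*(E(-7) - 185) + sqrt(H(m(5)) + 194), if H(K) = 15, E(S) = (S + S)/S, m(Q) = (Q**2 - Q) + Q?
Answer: -41541 + sqrt(209) ≈ -41527.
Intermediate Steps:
m(Q) = Q**2
E(S) = 2 (E(S) = (2*S)/S = 2)
227*(E(-7) - 185) + sqrt(H(m(5)) + 194) = 227*(2 - 185) + sqrt(15 + 194) = 227*(-183) + sqrt(209) = -41541 + sqrt(209)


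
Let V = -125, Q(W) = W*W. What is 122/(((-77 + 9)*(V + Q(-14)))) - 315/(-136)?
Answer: 22121/9656 ≈ 2.2909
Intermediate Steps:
Q(W) = W**2
122/(((-77 + 9)*(V + Q(-14)))) - 315/(-136) = 122/(((-77 + 9)*(-125 + (-14)**2))) - 315/(-136) = 122/((-68*(-125 + 196))) - 315*(-1/136) = 122/((-68*71)) + 315/136 = 122/(-4828) + 315/136 = 122*(-1/4828) + 315/136 = -61/2414 + 315/136 = 22121/9656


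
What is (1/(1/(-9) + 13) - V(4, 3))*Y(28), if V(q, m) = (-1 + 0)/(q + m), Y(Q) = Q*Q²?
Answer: 140336/29 ≈ 4839.2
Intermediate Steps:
Y(Q) = Q³
V(q, m) = -1/(m + q)
(1/(1/(-9) + 13) - V(4, 3))*Y(28) = (1/(1/(-9) + 13) - (-1)/(3 + 4))*28³ = (1/(-⅑ + 13) - (-1)/7)*21952 = (1/(116/9) - (-1)/7)*21952 = (9/116 - 1*(-⅐))*21952 = (9/116 + ⅐)*21952 = (179/812)*21952 = 140336/29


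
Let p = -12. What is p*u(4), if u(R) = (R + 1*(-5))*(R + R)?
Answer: 96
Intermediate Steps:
u(R) = 2*R*(-5 + R) (u(R) = (R - 5)*(2*R) = (-5 + R)*(2*R) = 2*R*(-5 + R))
p*u(4) = -24*4*(-5 + 4) = -24*4*(-1) = -12*(-8) = 96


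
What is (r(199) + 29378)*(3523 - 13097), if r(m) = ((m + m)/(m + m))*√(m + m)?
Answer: -281264972 - 9574*√398 ≈ -2.8146e+8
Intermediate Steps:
r(m) = √2*√m (r(m) = ((2*m)/((2*m)))*√(2*m) = ((2*m)*(1/(2*m)))*(√2*√m) = 1*(√2*√m) = √2*√m)
(r(199) + 29378)*(3523 - 13097) = (√2*√199 + 29378)*(3523 - 13097) = (√398 + 29378)*(-9574) = (29378 + √398)*(-9574) = -281264972 - 9574*√398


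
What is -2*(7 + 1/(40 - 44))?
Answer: -27/2 ≈ -13.500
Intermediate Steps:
-2*(7 + 1/(40 - 44)) = -2*(7 + 1/(-4)) = -2*(7 - ¼) = -2*27/4 = -27/2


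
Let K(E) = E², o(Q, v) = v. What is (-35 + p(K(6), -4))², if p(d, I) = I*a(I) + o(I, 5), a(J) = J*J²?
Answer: 51076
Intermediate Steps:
a(J) = J³
p(d, I) = 5 + I⁴ (p(d, I) = I*I³ + 5 = I⁴ + 5 = 5 + I⁴)
(-35 + p(K(6), -4))² = (-35 + (5 + (-4)⁴))² = (-35 + (5 + 256))² = (-35 + 261)² = 226² = 51076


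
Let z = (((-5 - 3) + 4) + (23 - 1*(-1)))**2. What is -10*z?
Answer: -4000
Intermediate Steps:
z = 400 (z = ((-8 + 4) + (23 + 1))**2 = (-4 + 24)**2 = 20**2 = 400)
-10*z = -10*400 = -4000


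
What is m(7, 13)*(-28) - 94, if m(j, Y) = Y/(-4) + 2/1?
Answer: -59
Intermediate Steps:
m(j, Y) = 2 - Y/4 (m(j, Y) = Y*(-¼) + 2*1 = -Y/4 + 2 = 2 - Y/4)
m(7, 13)*(-28) - 94 = (2 - ¼*13)*(-28) - 94 = (2 - 13/4)*(-28) - 94 = -5/4*(-28) - 94 = 35 - 94 = -59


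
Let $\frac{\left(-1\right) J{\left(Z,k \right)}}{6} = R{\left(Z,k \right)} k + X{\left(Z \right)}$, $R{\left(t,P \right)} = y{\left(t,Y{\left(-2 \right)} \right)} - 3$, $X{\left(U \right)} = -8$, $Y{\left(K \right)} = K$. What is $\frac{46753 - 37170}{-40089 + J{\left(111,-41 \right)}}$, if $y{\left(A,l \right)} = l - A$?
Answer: $- \frac{9583}{68577} \approx -0.13974$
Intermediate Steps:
$R{\left(t,P \right)} = -5 - t$ ($R{\left(t,P \right)} = \left(-2 - t\right) - 3 = -5 - t$)
$J{\left(Z,k \right)} = 48 - 6 k \left(-5 - Z\right)$ ($J{\left(Z,k \right)} = - 6 \left(\left(-5 - Z\right) k - 8\right) = - 6 \left(k \left(-5 - Z\right) - 8\right) = - 6 \left(-8 + k \left(-5 - Z\right)\right) = 48 - 6 k \left(-5 - Z\right)$)
$\frac{46753 - 37170}{-40089 + J{\left(111,-41 \right)}} = \frac{46753 - 37170}{-40089 + \left(48 + 6 \left(-41\right) \left(5 + 111\right)\right)} = \frac{9583}{-40089 + \left(48 + 6 \left(-41\right) 116\right)} = \frac{9583}{-40089 + \left(48 - 28536\right)} = \frac{9583}{-40089 - 28488} = \frac{9583}{-68577} = 9583 \left(- \frac{1}{68577}\right) = - \frac{9583}{68577}$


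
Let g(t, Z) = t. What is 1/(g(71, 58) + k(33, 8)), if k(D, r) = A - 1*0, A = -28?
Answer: 1/43 ≈ 0.023256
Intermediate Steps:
k(D, r) = -28 (k(D, r) = -28 - 1*0 = -28 + 0 = -28)
1/(g(71, 58) + k(33, 8)) = 1/(71 - 28) = 1/43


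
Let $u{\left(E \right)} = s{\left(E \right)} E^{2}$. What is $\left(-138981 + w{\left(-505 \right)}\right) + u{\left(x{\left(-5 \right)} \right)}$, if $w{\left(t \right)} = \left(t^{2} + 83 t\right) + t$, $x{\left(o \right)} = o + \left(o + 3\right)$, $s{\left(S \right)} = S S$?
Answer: $76025$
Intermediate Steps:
$s{\left(S \right)} = S^{2}$
$x{\left(o \right)} = 3 + 2 o$ ($x{\left(o \right)} = o + \left(3 + o\right) = 3 + 2 o$)
$w{\left(t \right)} = t^{2} + 84 t$
$u{\left(E \right)} = E^{4}$ ($u{\left(E \right)} = E^{2} E^{2} = E^{4}$)
$\left(-138981 + w{\left(-505 \right)}\right) + u{\left(x{\left(-5 \right)} \right)} = \left(-138981 - 505 \left(84 - 505\right)\right) + \left(3 + 2 \left(-5\right)\right)^{4} = \left(-138981 - -212605\right) + \left(3 - 10\right)^{4} = \left(-138981 + 212605\right) + \left(-7\right)^{4} = 73624 + 2401 = 76025$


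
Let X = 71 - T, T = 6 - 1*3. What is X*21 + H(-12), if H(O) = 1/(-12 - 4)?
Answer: 22847/16 ≈ 1427.9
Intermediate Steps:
T = 3 (T = 6 - 3 = 3)
X = 68 (X = 71 - 1*3 = 71 - 3 = 68)
H(O) = -1/16 (H(O) = 1/(-16) = -1/16)
X*21 + H(-12) = 68*21 - 1/16 = 1428 - 1/16 = 22847/16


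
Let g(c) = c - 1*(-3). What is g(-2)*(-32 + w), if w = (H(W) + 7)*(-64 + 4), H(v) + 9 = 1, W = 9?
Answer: 28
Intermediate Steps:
H(v) = -8 (H(v) = -9 + 1 = -8)
g(c) = 3 + c (g(c) = c + 3 = 3 + c)
w = 60 (w = (-8 + 7)*(-64 + 4) = -1*(-60) = 60)
g(-2)*(-32 + w) = (3 - 2)*(-32 + 60) = 1*28 = 28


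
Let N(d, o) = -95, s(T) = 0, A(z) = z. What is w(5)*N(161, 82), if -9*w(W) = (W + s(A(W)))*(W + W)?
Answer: 4750/9 ≈ 527.78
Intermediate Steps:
w(W) = -2*W**2/9 (w(W) = -(W + 0)*(W + W)/9 = -W*2*W/9 = -2*W**2/9)
w(5)*N(161, 82) = -2/9*5**2*(-95) = -2/9*25*(-95) = -50/9*(-95) = 4750/9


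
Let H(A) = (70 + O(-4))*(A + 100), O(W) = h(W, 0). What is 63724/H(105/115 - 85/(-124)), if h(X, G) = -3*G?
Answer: 90870424/10141565 ≈ 8.9602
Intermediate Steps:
O(W) = 0 (O(W) = -3*0 = 0)
H(A) = 7000 + 70*A (H(A) = (70 + 0)*(A + 100) = 70*(100 + A) = 7000 + 70*A)
63724/H(105/115 - 85/(-124)) = 63724/(7000 + 70*(105/115 - 85/(-124))) = 63724/(7000 + 70*(105*(1/115) - 85*(-1/124))) = 63724/(7000 + 70*(21/23 + 85/124)) = 63724/(7000 + 70*(4559/2852)) = 63724/(7000 + 159565/1426) = 63724/(10141565/1426) = 63724*(1426/10141565) = 90870424/10141565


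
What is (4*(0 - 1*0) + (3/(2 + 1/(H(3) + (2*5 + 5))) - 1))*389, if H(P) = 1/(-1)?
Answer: 5057/29 ≈ 174.38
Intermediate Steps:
H(P) = -1
(4*(0 - 1*0) + (3/(2 + 1/(H(3) + (2*5 + 5))) - 1))*389 = (4*(0 - 1*0) + (3/(2 + 1/(-1 + (2*5 + 5))) - 1))*389 = (4*(0 + 0) + (3/(2 + 1/(-1 + (10 + 5))) - 1))*389 = (4*0 + (3/(2 + 1/(-1 + 15)) - 1))*389 = (0 + (3/(2 + 1/14) - 1))*389 = (0 + (3/(29/14) - 1))*389 = (0 + (3*(14/29) - 1))*389 = (0 + (42/29 - 1))*389 = (0 + 13/29)*389 = (13/29)*389 = 5057/29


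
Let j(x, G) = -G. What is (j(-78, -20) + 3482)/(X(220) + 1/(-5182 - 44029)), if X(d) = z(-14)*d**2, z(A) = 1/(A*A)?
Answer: 8444509178/595453051 ≈ 14.182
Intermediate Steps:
z(A) = A**(-2)
X(d) = d**2/196 (X(d) = d**2/(-14)**2 = d**2/196)
(j(-78, -20) + 3482)/(X(220) + 1/(-5182 - 44029)) = (-1*(-20) + 3482)/((1/196)*220**2 + 1/(-5182 - 44029)) = (20 + 3482)/((1/196)*48400 + 1/(-49211)) = 3502/(12100/49 - 1/49211) = 3502/(595453051/2411339) = 3502*(2411339/595453051) = 8444509178/595453051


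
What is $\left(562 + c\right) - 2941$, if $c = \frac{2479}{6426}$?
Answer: $- \frac{15284975}{6426} \approx -2378.6$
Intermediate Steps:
$c = \frac{2479}{6426}$ ($c = 2479 \cdot \frac{1}{6426} = \frac{2479}{6426} \approx 0.38578$)
$\left(562 + c\right) - 2941 = \left(562 + \frac{2479}{6426}\right) - 2941 = \frac{3613891}{6426} - 2941 = - \frac{15284975}{6426}$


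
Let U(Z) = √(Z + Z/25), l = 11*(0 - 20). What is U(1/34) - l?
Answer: 220 + √221/85 ≈ 220.17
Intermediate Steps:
l = -220 (l = 11*(-20) = -220)
U(Z) = √26*√Z/5 (U(Z) = √(Z + Z*(1/25)) = √(Z + Z/25) = √(26*Z/25) = √26*√Z/5)
U(1/34) - l = √26*√(1/34)/5 - 1*(-220) = √26*√(1/34)/5 + 220 = √26*(√34/34)/5 + 220 = √221/85 + 220 = 220 + √221/85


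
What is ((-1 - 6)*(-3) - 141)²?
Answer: 14400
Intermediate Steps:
((-1 - 6)*(-3) - 141)² = (-7*(-3) - 141)² = (21 - 141)² = (-120)² = 14400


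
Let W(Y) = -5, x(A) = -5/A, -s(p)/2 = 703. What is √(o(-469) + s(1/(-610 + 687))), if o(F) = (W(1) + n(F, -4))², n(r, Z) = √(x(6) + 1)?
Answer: √(-50616 + (30 - √6)²)/6 ≈ 37.214*I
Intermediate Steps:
s(p) = -1406 (s(p) = -2*703 = -1406)
n(r, Z) = √6/6 (n(r, Z) = √(-5/6 + 1) = √(-5*⅙ + 1) = √(-⅚ + 1) = √(⅙) = √6/6)
o(F) = (-5 + √6/6)²
√(o(-469) + s(1/(-610 + 687))) = √((30 - √6)²/36 - 1406) = √(-1406 + (30 - √6)²/36)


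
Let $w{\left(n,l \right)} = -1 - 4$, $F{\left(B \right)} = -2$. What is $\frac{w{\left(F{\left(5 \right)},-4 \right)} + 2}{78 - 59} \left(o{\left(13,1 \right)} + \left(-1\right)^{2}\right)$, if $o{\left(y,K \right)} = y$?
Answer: $- \frac{42}{19} \approx -2.2105$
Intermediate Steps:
$w{\left(n,l \right)} = -5$ ($w{\left(n,l \right)} = -1 - 4 = -5$)
$\frac{w{\left(F{\left(5 \right)},-4 \right)} + 2}{78 - 59} \left(o{\left(13,1 \right)} + \left(-1\right)^{2}\right) = \frac{-5 + 2}{78 - 59} \left(13 + \left(-1\right)^{2}\right) = - \frac{3}{19} \left(13 + 1\right) = \left(-3\right) \frac{1}{19} \cdot 14 = \left(- \frac{3}{19}\right) 14 = - \frac{42}{19}$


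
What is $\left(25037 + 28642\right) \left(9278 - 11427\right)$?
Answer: $-115356171$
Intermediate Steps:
$\left(25037 + 28642\right) \left(9278 - 11427\right) = 53679 \left(-2149\right) = -115356171$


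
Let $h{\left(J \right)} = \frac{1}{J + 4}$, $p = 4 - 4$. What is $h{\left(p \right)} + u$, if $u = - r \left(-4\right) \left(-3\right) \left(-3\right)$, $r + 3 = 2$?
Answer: $- \frac{143}{4} \approx -35.75$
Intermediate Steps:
$r = -1$ ($r = -3 + 2 = -1$)
$u = -36$ ($u = \left(-1\right) \left(-1\right) \left(-4\right) \left(-3\right) \left(-3\right) = 1 \cdot 12 \left(-3\right) = 1 \left(-36\right) = -36$)
$p = 0$ ($p = 4 - 4 = 0$)
$h{\left(J \right)} = \frac{1}{4 + J}$
$h{\left(p \right)} + u = \frac{1}{4 + 0} - 36 = \frac{1}{4} - 36 = - \frac{143}{4}$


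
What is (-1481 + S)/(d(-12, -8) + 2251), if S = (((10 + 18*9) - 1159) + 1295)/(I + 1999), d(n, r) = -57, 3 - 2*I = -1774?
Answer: -111067/164550 ≈ -0.67497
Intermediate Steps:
I = 1777/2 (I = 3/2 - ½*(-1774) = 3/2 + 887 = 1777/2 ≈ 888.50)
S = 8/75 (S = (((10 + 18*9) - 1159) + 1295)/(1777/2 + 1999) = (((10 + 162) - 1159) + 1295)/(5775/2) = ((172 - 1159) + 1295)*(2/5775) = (-987 + 1295)*(2/5775) = 308*(2/5775) = 8/75 ≈ 0.10667)
(-1481 + S)/(d(-12, -8) + 2251) = (-1481 + 8/75)/(-57 + 2251) = -111067/75/2194 = -111067/75*1/2194 = -111067/164550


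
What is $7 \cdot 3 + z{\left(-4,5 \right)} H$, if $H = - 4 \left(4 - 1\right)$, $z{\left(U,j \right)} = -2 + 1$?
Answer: $33$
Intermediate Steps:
$z{\left(U,j \right)} = -1$
$H = -12$ ($H = \left(-4\right) 3 = -12$)
$7 \cdot 3 + z{\left(-4,5 \right)} H = 7 \cdot 3 - -12 = 21 + 12 = 33$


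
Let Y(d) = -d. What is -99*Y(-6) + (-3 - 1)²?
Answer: -578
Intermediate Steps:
-99*Y(-6) + (-3 - 1)² = -(-99)*(-6) + (-3 - 1)² = -99*6 + (-4)² = -594 + 16 = -578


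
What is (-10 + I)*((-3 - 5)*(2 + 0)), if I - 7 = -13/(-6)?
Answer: 40/3 ≈ 13.333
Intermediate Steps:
I = 55/6 (I = 7 - 13/(-6) = 7 - 13*(-⅙) = 7 + 13/6 = 55/6 ≈ 9.1667)
(-10 + I)*((-3 - 5)*(2 + 0)) = (-10 + 55/6)*((-3 - 5)*(2 + 0)) = -(-20)*2/3 = -⅚*(-16) = 40/3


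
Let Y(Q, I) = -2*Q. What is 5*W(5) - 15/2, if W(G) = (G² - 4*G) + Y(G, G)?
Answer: -65/2 ≈ -32.500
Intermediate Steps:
W(G) = G² - 6*G (W(G) = (G² - 4*G) - 2*G = G² - 6*G)
5*W(5) - 15/2 = 5*(5*(-6 + 5)) - 15/2 = 5*(5*(-1)) - 15*½ = 5*(-5) - 15/2 = -25 - 15/2 = -65/2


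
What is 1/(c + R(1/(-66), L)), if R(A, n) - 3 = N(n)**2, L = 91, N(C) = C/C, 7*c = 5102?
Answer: 7/5130 ≈ 0.0013645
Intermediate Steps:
c = 5102/7 (c = (1/7)*5102 = 5102/7 ≈ 728.86)
N(C) = 1
R(A, n) = 4 (R(A, n) = 3 + 1**2 = 3 + 1 = 4)
1/(c + R(1/(-66), L)) = 1/(5102/7 + 4) = 1/(5130/7) = 7/5130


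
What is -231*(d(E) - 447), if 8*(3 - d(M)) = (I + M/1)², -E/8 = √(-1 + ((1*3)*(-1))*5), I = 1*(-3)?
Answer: 586047/8 + 5544*I ≈ 73256.0 + 5544.0*I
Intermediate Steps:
I = -3
E = -32*I (E = -8*√(-1 + ((1*3)*(-1))*5) = -8*√(-1 + (3*(-1))*5) = -8*√(-1 - 3*5) = -8*√(-1 - 15) = -32*I ≈ -32.0*I)
d(M) = 3 - (-3 + M)²/8 (d(M) = 3 - (-3 + M/1)²/8 = 3 - (-3 + M*1)²/8 = 3 - (-3 + M)²/8)
-231*(d(E) - 447) = -231*((3 - (-3 - 32*I)²/8) - 447) = -231*(-444 - (-3 - 32*I)²/8) = 102564 + 231*(-3 - 32*I)²/8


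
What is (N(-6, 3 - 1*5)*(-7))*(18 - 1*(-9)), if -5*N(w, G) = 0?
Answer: 0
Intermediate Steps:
N(w, G) = 0 (N(w, G) = -⅕*0 = 0)
(N(-6, 3 - 1*5)*(-7))*(18 - 1*(-9)) = (0*(-7))*(18 - 1*(-9)) = 0*(18 + 9) = 0*27 = 0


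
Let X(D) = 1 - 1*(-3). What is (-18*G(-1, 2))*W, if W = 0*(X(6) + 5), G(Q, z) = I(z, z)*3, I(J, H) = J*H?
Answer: 0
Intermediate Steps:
I(J, H) = H*J
X(D) = 4 (X(D) = 1 + 3 = 4)
G(Q, z) = 3*z² (G(Q, z) = (z*z)*3 = z²*3 = 3*z²)
W = 0 (W = 0*(4 + 5) = 0*9 = 0)
(-18*G(-1, 2))*W = -54*2²*0 = -54*4*0 = -18*12*0 = -216*0 = 0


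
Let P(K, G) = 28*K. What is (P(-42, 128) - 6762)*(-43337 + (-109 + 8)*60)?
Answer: 392113386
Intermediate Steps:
(P(-42, 128) - 6762)*(-43337 + (-109 + 8)*60) = (28*(-42) - 6762)*(-43337 + (-109 + 8)*60) = (-1176 - 6762)*(-43337 - 101*60) = -7938*(-43337 - 6060) = -7938*(-49397) = 392113386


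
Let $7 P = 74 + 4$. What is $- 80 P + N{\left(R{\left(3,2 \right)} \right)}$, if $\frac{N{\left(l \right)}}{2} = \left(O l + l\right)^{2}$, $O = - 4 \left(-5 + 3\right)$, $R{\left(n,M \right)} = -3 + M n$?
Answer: $\frac{3966}{7} \approx 566.57$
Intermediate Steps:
$O = 8$ ($O = \left(-4\right) \left(-2\right) = 8$)
$P = \frac{78}{7}$ ($P = \frac{74 + 4}{7} = \frac{1}{7} \cdot 78 = \frac{78}{7} \approx 11.143$)
$N{\left(l \right)} = 162 l^{2}$ ($N{\left(l \right)} = 2 \left(8 l + l\right)^{2} = 2 \left(9 l\right)^{2} = 2 \cdot 81 l^{2} = 162 l^{2}$)
$- 80 P + N{\left(R{\left(3,2 \right)} \right)} = \left(-80\right) \frac{78}{7} + 162 \left(-3 + 2 \cdot 3\right)^{2} = - \frac{6240}{7} + 162 \left(-3 + 6\right)^{2} = - \frac{6240}{7} + 162 \cdot 3^{2} = - \frac{6240}{7} + 162 \cdot 9 = - \frac{6240}{7} + 1458 = \frac{3966}{7}$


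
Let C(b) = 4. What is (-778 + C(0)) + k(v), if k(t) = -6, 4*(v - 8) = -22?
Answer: -780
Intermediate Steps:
v = 5/2 (v = 8 + (1/4)*(-22) = 8 - 11/2 = 5/2 ≈ 2.5000)
(-778 + C(0)) + k(v) = (-778 + 4) - 6 = -774 - 6 = -780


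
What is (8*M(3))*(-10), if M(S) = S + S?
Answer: -480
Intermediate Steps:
M(S) = 2*S
(8*M(3))*(-10) = (8*(2*3))*(-10) = (8*6)*(-10) = 48*(-10) = -480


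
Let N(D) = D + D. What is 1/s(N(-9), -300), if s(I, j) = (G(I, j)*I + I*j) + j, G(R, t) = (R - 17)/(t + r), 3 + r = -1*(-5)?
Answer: 149/759585 ≈ 0.00019616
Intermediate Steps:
r = 2 (r = -3 - 1*(-5) = -3 + 5 = 2)
N(D) = 2*D
G(R, t) = (-17 + R)/(2 + t) (G(R, t) = (R - 17)/(t + 2) = (-17 + R)/(2 + t))
s(I, j) = j + I*j + I*(-17 + I)/(2 + j) (s(I, j) = (((-17 + I)/(2 + j))*I + I*j) + j = (I*(-17 + I)/(2 + j) + I*j) + j = (I*j + I*(-17 + I)/(2 + j)) + j = j + I*j + I*(-17 + I)/(2 + j))
1/s(N(-9), -300) = 1/(((2*(-9))*(-17 + 2*(-9)) - 300*(1 + 2*(-9))*(2 - 300))/(2 - 300)) = 1/((-18*(-17 - 18) - 300*(1 - 18)*(-298))/(-298)) = 1/(-(-18*(-35) - 300*(-17)*(-298))/298) = 1/(-(630 - 1519800)/298) = 1/(-1/298*(-1519170)) = 1/(759585/149) = 149/759585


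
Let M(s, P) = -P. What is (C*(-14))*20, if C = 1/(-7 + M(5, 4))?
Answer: 280/11 ≈ 25.455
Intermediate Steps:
C = -1/11 (C = 1/(-7 - 1*4) = 1/(-7 - 4) = 1/(-11) = -1/11 ≈ -0.090909)
(C*(-14))*20 = -1/11*(-14)*20 = (14/11)*20 = 280/11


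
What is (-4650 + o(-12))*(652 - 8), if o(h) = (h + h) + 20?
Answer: -2997176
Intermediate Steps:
o(h) = 20 + 2*h (o(h) = 2*h + 20 = 20 + 2*h)
(-4650 + o(-12))*(652 - 8) = (-4650 + (20 + 2*(-12)))*(652 - 8) = (-4650 + (20 - 24))*644 = (-4650 - 4)*644 = -4654*644 = -2997176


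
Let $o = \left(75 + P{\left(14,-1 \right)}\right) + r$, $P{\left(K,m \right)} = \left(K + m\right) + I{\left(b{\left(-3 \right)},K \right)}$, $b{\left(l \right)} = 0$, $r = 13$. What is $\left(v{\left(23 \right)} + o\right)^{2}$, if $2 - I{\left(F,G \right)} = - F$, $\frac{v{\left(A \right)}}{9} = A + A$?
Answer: $267289$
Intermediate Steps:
$v{\left(A \right)} = 18 A$ ($v{\left(A \right)} = 9 \left(A + A\right) = 9 \cdot 2 A = 18 A$)
$I{\left(F,G \right)} = 2 + F$ ($I{\left(F,G \right)} = 2 - - F = 2 + F$)
$P{\left(K,m \right)} = 2 + K + m$ ($P{\left(K,m \right)} = \left(K + m\right) + \left(2 + 0\right) = \left(K + m\right) + 2 = 2 + K + m$)
$o = 103$ ($o = \left(75 + \left(2 + 14 - 1\right)\right) + 13 = \left(75 + 15\right) + 13 = 90 + 13 = 103$)
$\left(v{\left(23 \right)} + o\right)^{2} = \left(18 \cdot 23 + 103\right)^{2} = \left(414 + 103\right)^{2} = 517^{2} = 267289$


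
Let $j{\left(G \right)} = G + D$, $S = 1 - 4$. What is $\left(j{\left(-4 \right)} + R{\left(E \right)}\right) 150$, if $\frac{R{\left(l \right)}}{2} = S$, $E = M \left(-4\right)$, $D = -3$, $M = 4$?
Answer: $-1950$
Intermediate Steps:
$S = -3$ ($S = 1 - 4 = -3$)
$E = -16$ ($E = 4 \left(-4\right) = -16$)
$R{\left(l \right)} = -6$ ($R{\left(l \right)} = 2 \left(-3\right) = -6$)
$j{\left(G \right)} = -3 + G$ ($j{\left(G \right)} = G - 3 = -3 + G$)
$\left(j{\left(-4 \right)} + R{\left(E \right)}\right) 150 = \left(\left(-3 - 4\right) - 6\right) 150 = \left(-7 - 6\right) 150 = \left(-13\right) 150 = -1950$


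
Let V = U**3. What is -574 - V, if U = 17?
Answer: -5487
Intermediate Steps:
V = 4913 (V = 17**3 = 4913)
-574 - V = -574 - 1*4913 = -574 - 4913 = -5487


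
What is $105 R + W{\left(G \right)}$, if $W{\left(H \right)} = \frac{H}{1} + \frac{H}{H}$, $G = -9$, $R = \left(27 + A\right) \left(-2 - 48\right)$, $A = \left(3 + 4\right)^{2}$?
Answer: $-399008$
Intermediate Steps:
$A = 49$ ($A = 7^{2} = 49$)
$R = -3800$ ($R = \left(27 + 49\right) \left(-2 - 48\right) = 76 \left(-50\right) = -3800$)
$W{\left(H \right)} = 1 + H$ ($W{\left(H \right)} = H 1 + 1 = H + 1 = 1 + H$)
$105 R + W{\left(G \right)} = 105 \left(-3800\right) + \left(1 - 9\right) = -399000 - 8 = -399008$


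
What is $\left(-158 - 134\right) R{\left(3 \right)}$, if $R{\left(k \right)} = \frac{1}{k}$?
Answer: $- \frac{292}{3} \approx -97.333$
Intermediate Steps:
$\left(-158 - 134\right) R{\left(3 \right)} = \frac{-158 - 134}{3} = \left(-292\right) \frac{1}{3} = - \frac{292}{3}$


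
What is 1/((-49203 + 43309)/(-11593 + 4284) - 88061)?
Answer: -7309/643631955 ≈ -1.1356e-5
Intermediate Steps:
1/((-49203 + 43309)/(-11593 + 4284) - 88061) = 1/(-5894/(-7309) - 88061) = 1/(-5894*(-1/7309) - 88061) = 1/(5894/7309 - 88061) = 1/(-643631955/7309) = -7309/643631955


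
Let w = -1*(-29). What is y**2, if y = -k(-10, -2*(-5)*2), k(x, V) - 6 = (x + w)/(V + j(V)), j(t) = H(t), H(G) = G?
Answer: 67081/1600 ≈ 41.926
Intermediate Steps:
w = 29
j(t) = t
k(x, V) = 6 + (29 + x)/(2*V) (k(x, V) = 6 + (x + 29)/(V + V) = 6 + (29 + x)/((2*V)) = 6 + (29 + x)*(1/(2*V)) = 6 + (29 + x)/(2*V))
y = -259/40 (y = -(29 - 10 + 12*(-2*(-5)*2))/(2*(-2*(-5)*2)) = -(29 - 10 + 12*(10*2))/(2*(10*2)) = -(29 - 10 + 12*20)/(2*20) = -(29 - 10 + 240)/(2*20) = -259/(2*20) = -1*259/40 = -259/40 ≈ -6.4750)
y**2 = (-259/40)**2 = 67081/1600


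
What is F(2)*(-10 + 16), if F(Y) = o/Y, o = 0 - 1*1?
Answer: -3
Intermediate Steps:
o = -1 (o = 0 - 1 = -1)
F(Y) = -1/Y
F(2)*(-10 + 16) = (-1/2)*(-10 + 16) = -1*1/2*6 = -1/2*6 = -3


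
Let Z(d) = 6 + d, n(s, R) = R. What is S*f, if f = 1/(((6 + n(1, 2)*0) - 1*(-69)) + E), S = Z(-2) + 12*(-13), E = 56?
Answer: -152/131 ≈ -1.1603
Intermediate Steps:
S = -152 (S = (6 - 2) + 12*(-13) = 4 - 156 = -152)
f = 1/131 (f = 1/(((6 + 2*0) - 1*(-69)) + 56) = 1/(((6 + 0) + 69) + 56) = 1/((6 + 69) + 56) = 1/(75 + 56) = 1/131 ≈ 0.0076336)
S*f = -152*1/131 = -152/131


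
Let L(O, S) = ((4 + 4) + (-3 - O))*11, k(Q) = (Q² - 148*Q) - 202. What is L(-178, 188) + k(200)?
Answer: 12211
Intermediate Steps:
k(Q) = -202 + Q² - 148*Q
L(O, S) = 55 - 11*O (L(O, S) = (8 + (-3 - O))*11 = (5 - O)*11 = 55 - 11*O)
L(-178, 188) + k(200) = (55 - 11*(-178)) + (-202 + 200² - 148*200) = (55 + 1958) + (-202 + 40000 - 29600) = 2013 + 10198 = 12211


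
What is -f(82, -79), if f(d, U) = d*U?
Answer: 6478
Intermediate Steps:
f(d, U) = U*d
-f(82, -79) = -(-79)*82 = -1*(-6478) = 6478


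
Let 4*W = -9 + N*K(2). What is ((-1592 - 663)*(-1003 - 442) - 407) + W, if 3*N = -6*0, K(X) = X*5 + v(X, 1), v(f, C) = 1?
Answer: 13032263/4 ≈ 3.2581e+6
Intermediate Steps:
K(X) = 1 + 5*X (K(X) = X*5 + 1 = 5*X + 1 = 1 + 5*X)
N = 0 (N = (-6*0)/3 = (1/3)*0 = 0)
W = -9/4 (W = (-9 + 0*(1 + 5*2))/4 = (-9 + 0*(1 + 10))/4 = (-9 + 0*11)/4 = (-9 + 0)/4 = (1/4)*(-9) = -9/4 ≈ -2.2500)
((-1592 - 663)*(-1003 - 442) - 407) + W = ((-1592 - 663)*(-1003 - 442) - 407) - 9/4 = (-2255*(-1445) - 407) - 9/4 = (3258475 - 407) - 9/4 = 3258068 - 9/4 = 13032263/4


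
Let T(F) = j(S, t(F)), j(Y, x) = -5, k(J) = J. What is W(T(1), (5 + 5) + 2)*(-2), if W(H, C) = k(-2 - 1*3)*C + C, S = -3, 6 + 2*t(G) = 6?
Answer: 96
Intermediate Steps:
t(G) = 0 (t(G) = -3 + (½)*6 = -3 + 3 = 0)
T(F) = -5
W(H, C) = -4*C (W(H, C) = (-2 - 1*3)*C + C = (-2 - 3)*C + C = -5*C + C = -4*C)
W(T(1), (5 + 5) + 2)*(-2) = -4*((5 + 5) + 2)*(-2) = -4*(10 + 2)*(-2) = -4*12*(-2) = -48*(-2) = 96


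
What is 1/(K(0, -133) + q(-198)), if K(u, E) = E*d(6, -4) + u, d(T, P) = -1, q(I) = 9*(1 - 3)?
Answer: 1/115 ≈ 0.0086956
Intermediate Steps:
q(I) = -18 (q(I) = 9*(-2) = -18)
K(u, E) = u - E (K(u, E) = E*(-1) + u = -E + u = u - E)
1/(K(0, -133) + q(-198)) = 1/((0 - 1*(-133)) - 18) = 1/((0 + 133) - 18) = 1/(133 - 18) = 1/115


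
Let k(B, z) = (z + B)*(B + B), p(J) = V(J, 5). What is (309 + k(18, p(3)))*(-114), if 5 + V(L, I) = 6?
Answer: -113202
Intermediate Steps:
V(L, I) = 1 (V(L, I) = -5 + 6 = 1)
p(J) = 1
k(B, z) = 2*B*(B + z) (k(B, z) = (B + z)*(2*B) = 2*B*(B + z))
(309 + k(18, p(3)))*(-114) = (309 + 2*18*(18 + 1))*(-114) = (309 + 2*18*19)*(-114) = (309 + 684)*(-114) = 993*(-114) = -113202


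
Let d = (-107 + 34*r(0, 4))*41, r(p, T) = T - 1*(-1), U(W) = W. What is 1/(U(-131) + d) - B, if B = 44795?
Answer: -109837339/2452 ≈ -44795.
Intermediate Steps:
r(p, T) = 1 + T (r(p, T) = T + 1 = 1 + T)
d = 2583 (d = (-107 + 34*(1 + 4))*41 = (-107 + 34*5)*41 = (-107 + 170)*41 = 63*41 = 2583)
1/(U(-131) + d) - B = 1/(-131 + 2583) - 1*44795 = 1/2452 - 44795 = -109837339/2452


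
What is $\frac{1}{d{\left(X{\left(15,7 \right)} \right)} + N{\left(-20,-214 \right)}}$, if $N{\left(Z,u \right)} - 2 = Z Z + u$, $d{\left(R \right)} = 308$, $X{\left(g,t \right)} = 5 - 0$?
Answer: $\frac{1}{496} \approx 0.0020161$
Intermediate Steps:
$X{\left(g,t \right)} = 5$ ($X{\left(g,t \right)} = 5 + 0 = 5$)
$N{\left(Z,u \right)} = 2 + u + Z^{2}$ ($N{\left(Z,u \right)} = 2 + \left(Z Z + u\right) = 2 + \left(Z^{2} + u\right) = 2 + \left(u + Z^{2}\right) = 2 + u + Z^{2}$)
$\frac{1}{d{\left(X{\left(15,7 \right)} \right)} + N{\left(-20,-214 \right)}} = \frac{1}{308 + \left(2 - 214 + \left(-20\right)^{2}\right)} = \frac{1}{308 + \left(2 - 214 + 400\right)} = \frac{1}{308 + 188} = \frac{1}{496}$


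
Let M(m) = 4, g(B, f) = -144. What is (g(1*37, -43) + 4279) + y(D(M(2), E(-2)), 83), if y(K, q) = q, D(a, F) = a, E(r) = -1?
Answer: 4218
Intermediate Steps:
(g(1*37, -43) + 4279) + y(D(M(2), E(-2)), 83) = (-144 + 4279) + 83 = 4135 + 83 = 4218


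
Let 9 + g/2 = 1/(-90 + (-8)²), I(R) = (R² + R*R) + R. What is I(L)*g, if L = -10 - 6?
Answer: -116560/13 ≈ -8966.2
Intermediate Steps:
L = -16
I(R) = R + 2*R² (I(R) = (R² + R²) + R = 2*R² + R = R + 2*R²)
g = -235/13 (g = -18 + 2/(-90 + (-8)²) = -18 + 2/(-90 + 64) = -18 + 2/(-26) = -18 + 2*(-1/26) = -18 - 1/13 = -235/13 ≈ -18.077)
I(L)*g = -16*(1 + 2*(-16))*(-235/13) = -16*(1 - 32)*(-235/13) = -16*(-31)*(-235/13) = 496*(-235/13) = -116560/13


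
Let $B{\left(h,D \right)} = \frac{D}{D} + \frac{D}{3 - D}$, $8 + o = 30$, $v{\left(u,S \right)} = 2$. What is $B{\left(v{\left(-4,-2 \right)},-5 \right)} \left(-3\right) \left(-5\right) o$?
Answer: $\frac{495}{4} \approx 123.75$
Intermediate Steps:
$o = 22$ ($o = -8 + 30 = 22$)
$B{\left(h,D \right)} = 1 + \frac{D}{3 - D}$
$B{\left(v{\left(-4,-2 \right)},-5 \right)} \left(-3\right) \left(-5\right) o = - \frac{3}{-3 - 5} \left(-3\right) \left(-5\right) 22 = - \frac{3}{-8} \left(-3\right) \left(-5\right) 22 = \left(-3\right) \left(- \frac{1}{8}\right) \left(-3\right) \left(-5\right) 22 = \frac{3}{8} \left(-3\right) \left(-5\right) 22 = \left(- \frac{9}{8}\right) \left(-5\right) 22 = \frac{45}{8} \cdot 22 = \frac{495}{4}$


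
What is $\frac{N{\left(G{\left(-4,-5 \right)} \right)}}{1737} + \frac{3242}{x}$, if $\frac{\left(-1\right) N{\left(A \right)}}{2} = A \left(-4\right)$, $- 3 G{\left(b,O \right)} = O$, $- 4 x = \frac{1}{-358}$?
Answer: $\frac{24192296824}{5211} \approx 4.6425 \cdot 10^{6}$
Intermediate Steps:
$x = \frac{1}{1432}$ ($x = - \frac{1}{4 \left(-358\right)} = \left(- \frac{1}{4}\right) \left(- \frac{1}{358}\right) = \frac{1}{1432} \approx 0.00069832$)
$G{\left(b,O \right)} = - \frac{O}{3}$
$N{\left(A \right)} = 8 A$ ($N{\left(A \right)} = - 2 A \left(-4\right) = - 2 \left(- 4 A\right) = 8 A$)
$\frac{N{\left(G{\left(-4,-5 \right)} \right)}}{1737} + \frac{3242}{x} = \frac{8 \left(\left(- \frac{1}{3}\right) \left(-5\right)\right)}{1737} + 3242 \frac{1}{\frac{1}{1432}} = 8 \cdot \frac{5}{3} \cdot \frac{1}{1737} + 3242 \cdot 1432 = \frac{40}{3} \cdot \frac{1}{1737} + 4642544 = \frac{40}{5211} + 4642544 = \frac{24192296824}{5211}$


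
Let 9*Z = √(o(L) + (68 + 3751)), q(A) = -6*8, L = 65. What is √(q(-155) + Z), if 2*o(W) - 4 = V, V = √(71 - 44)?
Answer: √(-1728 + 2*√2*√(7642 + 3*√3))/6 ≈ 6.4132*I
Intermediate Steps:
V = 3*√3 (V = √27 = 3*√3 ≈ 5.1962)
o(W) = 2 + 3*√3/2 (o(W) = 2 + (3*√3)/2 = 2 + 3*√3/2)
q(A) = -48
Z = √(3821 + 3*√3/2)/9 (Z = √((2 + 3*√3/2) + (68 + 3751))/9 = √((2 + 3*√3/2) + 3819)/9 = √(3821 + 3*√3/2)/9 ≈ 6.8706)
√(q(-155) + Z) = √(-48 + √(15284 + 6*√3)/18)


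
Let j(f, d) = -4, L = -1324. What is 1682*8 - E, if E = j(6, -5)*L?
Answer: 8160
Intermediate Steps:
E = 5296 (E = -4*(-1324) = 5296)
1682*8 - E = 1682*8 - 1*5296 = 13456 - 5296 = 8160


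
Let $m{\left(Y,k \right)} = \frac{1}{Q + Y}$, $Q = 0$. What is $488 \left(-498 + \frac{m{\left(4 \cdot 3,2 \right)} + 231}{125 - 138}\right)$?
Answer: $- \frac{9816242}{39} \approx -2.517 \cdot 10^{5}$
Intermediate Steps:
$m{\left(Y,k \right)} = \frac{1}{Y}$ ($m{\left(Y,k \right)} = \frac{1}{0 + Y} = \frac{1}{Y}$)
$488 \left(-498 + \frac{m{\left(4 \cdot 3,2 \right)} + 231}{125 - 138}\right) = 488 \left(-498 + \frac{\frac{1}{4 \cdot 3} + 231}{125 - 138}\right) = 488 \left(-498 + \frac{\frac{1}{12} + 231}{-13}\right) = 488 \left(-498 + \left(\frac{1}{12} + 231\right) \left(- \frac{1}{13}\right)\right) = 488 \left(-498 + \frac{2773}{12} \left(- \frac{1}{13}\right)\right) = 488 \left(-498 - \frac{2773}{156}\right) = 488 \left(- \frac{80461}{156}\right) = - \frac{9816242}{39}$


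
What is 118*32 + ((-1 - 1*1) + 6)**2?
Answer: 3792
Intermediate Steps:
118*32 + ((-1 - 1*1) + 6)**2 = 3776 + ((-1 - 1) + 6)**2 = 3776 + (-2 + 6)**2 = 3776 + 4**2 = 3776 + 16 = 3792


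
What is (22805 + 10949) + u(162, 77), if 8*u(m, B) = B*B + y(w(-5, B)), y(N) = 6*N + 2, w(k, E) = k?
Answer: 275933/8 ≈ 34492.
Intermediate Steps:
y(N) = 2 + 6*N
u(m, B) = -7/2 + B²/8 (u(m, B) = (B*B + (2 + 6*(-5)))/8 = (B² + (2 - 30))/8 = (B² - 28)/8 = (-28 + B²)/8 = -7/2 + B²/8)
(22805 + 10949) + u(162, 77) = (22805 + 10949) + (-7/2 + (⅛)*77²) = 33754 + (-7/2 + (⅛)*5929) = 33754 + (-7/2 + 5929/8) = 33754 + 5901/8 = 275933/8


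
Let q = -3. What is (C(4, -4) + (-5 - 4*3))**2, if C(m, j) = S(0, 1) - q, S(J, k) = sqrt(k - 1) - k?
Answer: 225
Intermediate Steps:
S(J, k) = sqrt(-1 + k) - k
C(m, j) = 2 (C(m, j) = (sqrt(-1 + 1) - 1*1) - 1*(-3) = (sqrt(0) - 1) + 3 = (0 - 1) + 3 = -1 + 3 = 2)
(C(4, -4) + (-5 - 4*3))**2 = (2 + (-5 - 4*3))**2 = (2 + (-5 - 12))**2 = (2 - 17)**2 = (-15)**2 = 225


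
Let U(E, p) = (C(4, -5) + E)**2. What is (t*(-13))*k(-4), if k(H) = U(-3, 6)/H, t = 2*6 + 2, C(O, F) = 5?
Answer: 182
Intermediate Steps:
t = 14 (t = 12 + 2 = 14)
U(E, p) = (5 + E)**2
k(H) = 4/H (k(H) = (5 - 3)**2/H = 2**2/H = 4/H)
(t*(-13))*k(-4) = (14*(-13))*(4/(-4)) = -728*(-1)/4 = -182*(-1) = 182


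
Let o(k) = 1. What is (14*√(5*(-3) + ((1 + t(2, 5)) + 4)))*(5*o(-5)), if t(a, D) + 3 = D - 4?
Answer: 140*I*√3 ≈ 242.49*I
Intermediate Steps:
t(a, D) = -7 + D (t(a, D) = -3 + (D - 4) = -3 + (-4 + D) = -7 + D)
(14*√(5*(-3) + ((1 + t(2, 5)) + 4)))*(5*o(-5)) = (14*√(5*(-3) + ((1 + (-7 + 5)) + 4)))*(5*1) = (14*√(-15 + ((1 - 2) + 4)))*5 = (14*√(-15 + (-1 + 4)))*5 = (14*√(-15 + 3))*5 = (14*√(-12))*5 = (14*(2*I*√3))*5 = (28*I*√3)*5 = 140*I*√3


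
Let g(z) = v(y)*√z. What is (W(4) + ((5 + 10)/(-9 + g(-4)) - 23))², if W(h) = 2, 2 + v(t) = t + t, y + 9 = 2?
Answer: 21781008/48841 - 896256*I/48841 ≈ 445.96 - 18.35*I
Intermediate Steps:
y = -7 (y = -9 + 2 = -7)
v(t) = -2 + 2*t (v(t) = -2 + (t + t) = -2 + 2*t)
g(z) = -16*√z (g(z) = (-2 + 2*(-7))*√z = (-2 - 14)*√z = -16*√z)
(W(4) + ((5 + 10)/(-9 + g(-4)) - 23))² = (2 + ((5 + 10)/(-9 - 32*I) - 23))² = (2 + (15/(-9 - 32*I) - 23))² = (2 + (15*((-9 + 32*I)/1105) - 23))² = (2 + (3*(-9 + 32*I)/221 - 23))² = (2 + (-23 + 3*(-9 + 32*I)/221))² = (-21 + 3*(-9 + 32*I)/221)²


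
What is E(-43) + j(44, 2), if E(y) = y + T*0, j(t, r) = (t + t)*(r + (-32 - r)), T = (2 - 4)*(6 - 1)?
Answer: -2859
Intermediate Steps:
T = -10 (T = -2*5 = -10)
j(t, r) = -64*t (j(t, r) = (2*t)*(-32) = -64*t)
E(y) = y (E(y) = y - 10*0 = y + 0 = y)
E(-43) + j(44, 2) = -43 - 64*44 = -43 - 2816 = -2859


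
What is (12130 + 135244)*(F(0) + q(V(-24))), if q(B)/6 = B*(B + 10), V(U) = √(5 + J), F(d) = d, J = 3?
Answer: 7073952 + 17684880*√2 ≈ 3.2084e+7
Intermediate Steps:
V(U) = 2*√2 (V(U) = √(5 + 3) = √8 = 2*√2)
q(B) = 6*B*(10 + B) (q(B) = 6*(B*(B + 10)) = 6*(B*(10 + B)) = 6*B*(10 + B))
(12130 + 135244)*(F(0) + q(V(-24))) = (12130 + 135244)*(0 + 6*(2*√2)*(10 + 2*√2)) = 147374*(0 + 12*√2*(10 + 2*√2)) = 147374*(12*√2*(10 + 2*√2)) = 1768488*√2*(10 + 2*√2)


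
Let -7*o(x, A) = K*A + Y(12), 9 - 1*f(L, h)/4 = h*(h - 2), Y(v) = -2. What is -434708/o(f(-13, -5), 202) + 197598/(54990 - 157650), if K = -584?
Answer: -5595008317/201846670 ≈ -27.719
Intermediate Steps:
f(L, h) = 36 - 4*h*(-2 + h) (f(L, h) = 36 - 4*h*(h - 2) = 36 - 4*h*(-2 + h))
o(x, A) = 2/7 + 584*A/7 (o(x, A) = -(-584*A - 2)/7 = -(-2 - 584*A)/7 = 2/7 + 584*A/7)
-434708/o(f(-13, -5), 202) + 197598/(54990 - 157650) = -434708/(2/7 + (584/7)*202) + 197598/(54990 - 157650) = -434708/(2/7 + 117968/7) + 197598/(-102660) = -434708/117970/7 + 197598*(-1/102660) = -434708*7/117970 - 32933/17110 = -1521478/58985 - 32933/17110 = -5595008317/201846670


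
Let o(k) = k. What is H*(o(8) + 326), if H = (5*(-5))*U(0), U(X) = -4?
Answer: 33400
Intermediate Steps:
H = 100 (H = (5*(-5))*(-4) = -25*(-4) = 100)
H*(o(8) + 326) = 100*(8 + 326) = 100*334 = 33400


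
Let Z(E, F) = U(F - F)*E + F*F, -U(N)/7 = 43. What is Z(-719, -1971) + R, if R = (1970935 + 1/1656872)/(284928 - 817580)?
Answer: 3619507086635910119/882536184544 ≈ 4.1013e+6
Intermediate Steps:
U(N) = -301 (U(N) = -7*43 = -301)
Z(E, F) = F**2 - 301*E (Z(E, F) = -301*E + F*F = -301*E + F**2 = F**2 - 301*E)
R = -3265587015321/882536184544 (R = (1970935 + 1/1656872)/(-532652) = (3265587015321/1656872)*(-1/532652) = -3265587015321/882536184544 ≈ -3.7002)
Z(-719, -1971) + R = ((-1971)**2 - 301*(-719)) - 3265587015321/882536184544 = (3884841 + 216419) - 3265587015321/882536184544 = 4101260 - 3265587015321/882536184544 = 3619507086635910119/882536184544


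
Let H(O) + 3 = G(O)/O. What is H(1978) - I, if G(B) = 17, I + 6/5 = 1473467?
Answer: -14572606347/9890 ≈ -1.4735e+6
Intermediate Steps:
I = 7367329/5 (I = -6/5 + 1473467 = 7367329/5 ≈ 1.4735e+6)
H(O) = -3 + 17/O
H(1978) - I = (-3 + 17/1978) - 1*7367329/5 = (-3 + 17*(1/1978)) - 7367329/5 = (-3 + 17/1978) - 7367329/5 = -5917/1978 - 7367329/5 = -14572606347/9890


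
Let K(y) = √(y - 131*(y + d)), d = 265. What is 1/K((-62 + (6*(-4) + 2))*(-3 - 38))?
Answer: -I*√482435/482435 ≈ -0.0014397*I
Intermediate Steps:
K(y) = √(-34715 - 130*y) (K(y) = √(y - 131*(y + 265)) = √(y - 131*(265 + y)) = √(y + (-34715 - 131*y)) = √(-34715 - 130*y))
1/K((-62 + (6*(-4) + 2))*(-3 - 38)) = 1/(√(-34715 - 130*(-62 + (6*(-4) + 2))*(-3 - 38))) = 1/(√(-34715 - 130*(-62 + (-24 + 2))*(-41))) = 1/(√(-34715 - 130*(-62 - 22)*(-41))) = 1/(√(-34715 - (-10920)*(-41))) = 1/(√(-34715 - 130*3444)) = 1/(√(-34715 - 447720)) = 1/(√(-482435)) = 1/(I*√482435) = -I*√482435/482435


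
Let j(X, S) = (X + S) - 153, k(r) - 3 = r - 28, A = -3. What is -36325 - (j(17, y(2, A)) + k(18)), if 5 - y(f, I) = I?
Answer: -36190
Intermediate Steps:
y(f, I) = 5 - I
k(r) = -25 + r (k(r) = 3 + (r - 28) = 3 + (-28 + r) = -25 + r)
j(X, S) = -153 + S + X (j(X, S) = (S + X) - 153 = -153 + S + X)
-36325 - (j(17, y(2, A)) + k(18)) = -36325 - ((-153 + (5 - 1*(-3)) + 17) + (-25 + 18)) = -36325 - ((-153 + (5 + 3) + 17) - 7) = -36325 - ((-153 + 8 + 17) - 7) = -36325 - (-128 - 7) = -36325 - 1*(-135) = -36325 + 135 = -36190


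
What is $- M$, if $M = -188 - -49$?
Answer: $139$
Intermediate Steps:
$M = -139$ ($M = -188 + 49 = -139$)
$- M = \left(-1\right) \left(-139\right) = 139$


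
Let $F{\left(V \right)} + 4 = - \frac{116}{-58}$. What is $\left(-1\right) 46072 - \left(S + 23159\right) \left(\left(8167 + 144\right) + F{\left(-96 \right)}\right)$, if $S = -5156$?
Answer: $-149632999$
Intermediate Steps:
$F{\left(V \right)} = -2$ ($F{\left(V \right)} = -4 - \frac{116}{-58} = -4 - -2 = -4 + 2 = -2$)
$\left(-1\right) 46072 - \left(S + 23159\right) \left(\left(8167 + 144\right) + F{\left(-96 \right)}\right) = \left(-1\right) 46072 - \left(-5156 + 23159\right) \left(\left(8167 + 144\right) - 2\right) = -46072 - 18003 \left(8311 - 2\right) = -46072 - 18003 \cdot 8309 = -46072 - 149586927 = -149632999$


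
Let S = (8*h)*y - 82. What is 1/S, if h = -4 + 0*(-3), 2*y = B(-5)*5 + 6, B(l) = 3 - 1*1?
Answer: -1/338 ≈ -0.0029586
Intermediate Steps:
B(l) = 2 (B(l) = 3 - 1 = 2)
y = 8 (y = (2*5 + 6)/2 = (10 + 6)/2 = (½)*16 = 8)
h = -4 (h = -4 + 0 = -4)
S = -338 (S = (8*(-4))*8 - 82 = -32*8 - 82 = -256 - 82 = -338)
1/S = 1/(-338) = -1/338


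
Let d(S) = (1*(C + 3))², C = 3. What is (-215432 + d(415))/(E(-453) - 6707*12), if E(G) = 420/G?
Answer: 8131199/3038306 ≈ 2.6762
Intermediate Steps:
d(S) = 36 (d(S) = (1*(3 + 3))² = (1*6)² = 6² = 36)
(-215432 + d(415))/(E(-453) - 6707*12) = (-215432 + 36)/(420/(-453) - 6707*12) = -215396/(420*(-1/453) - 80484) = -215396/(-140/151 - 80484) = -215396/(-12153224/151) = -215396*(-151/12153224) = 8131199/3038306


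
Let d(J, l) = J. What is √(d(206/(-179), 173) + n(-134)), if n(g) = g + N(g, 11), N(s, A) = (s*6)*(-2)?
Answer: 26*√69810/179 ≈ 38.378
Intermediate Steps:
N(s, A) = -12*s (N(s, A) = (6*s)*(-2) = -12*s)
n(g) = -11*g (n(g) = g - 12*g = -11*g)
√(d(206/(-179), 173) + n(-134)) = √(206/(-179) - 11*(-134)) = √(206*(-1/179) + 1474) = √(-206/179 + 1474) = √(263640/179) = 26*√69810/179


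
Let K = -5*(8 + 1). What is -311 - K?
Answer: -266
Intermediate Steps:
K = -45 (K = -5*9 = -45)
-311 - K = -311 - 1*(-45) = -311 + 45 = -266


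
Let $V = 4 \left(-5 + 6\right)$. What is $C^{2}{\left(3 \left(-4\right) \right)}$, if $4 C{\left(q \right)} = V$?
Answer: $1$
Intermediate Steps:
$V = 4$ ($V = 4 \cdot 1 = 4$)
$C{\left(q \right)} = 1$ ($C{\left(q \right)} = \frac{1}{4} \cdot 4 = 1$)
$C^{2}{\left(3 \left(-4\right) \right)} = 1^{2} = 1$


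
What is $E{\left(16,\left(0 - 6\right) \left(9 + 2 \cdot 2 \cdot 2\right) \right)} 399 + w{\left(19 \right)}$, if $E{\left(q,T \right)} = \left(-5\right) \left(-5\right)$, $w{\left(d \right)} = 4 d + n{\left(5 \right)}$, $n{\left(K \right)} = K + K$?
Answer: $10061$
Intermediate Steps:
$n{\left(K \right)} = 2 K$
$w{\left(d \right)} = 10 + 4 d$ ($w{\left(d \right)} = 4 d + 2 \cdot 5 = 4 d + 10 = 10 + 4 d$)
$E{\left(q,T \right)} = 25$
$E{\left(16,\left(0 - 6\right) \left(9 + 2 \cdot 2 \cdot 2\right) \right)} 399 + w{\left(19 \right)} = 25 \cdot 399 + \left(10 + 4 \cdot 19\right) = 9975 + \left(10 + 76\right) = 9975 + 86 = 10061$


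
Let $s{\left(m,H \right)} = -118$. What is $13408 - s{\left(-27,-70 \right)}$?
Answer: $13526$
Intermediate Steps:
$13408 - s{\left(-27,-70 \right)} = 13408 - -118 = 13408 + 118 = 13526$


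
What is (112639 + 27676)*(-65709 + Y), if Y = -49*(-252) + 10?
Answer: -7485945565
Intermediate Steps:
Y = 12358 (Y = 12348 + 10 = 12358)
(112639 + 27676)*(-65709 + Y) = (112639 + 27676)*(-65709 + 12358) = 140315*(-53351) = -7485945565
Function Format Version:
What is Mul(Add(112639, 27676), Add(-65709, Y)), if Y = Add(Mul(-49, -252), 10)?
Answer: -7485945565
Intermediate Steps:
Y = 12358 (Y = Add(12348, 10) = 12358)
Mul(Add(112639, 27676), Add(-65709, Y)) = Mul(Add(112639, 27676), Add(-65709, 12358)) = Mul(140315, -53351) = -7485945565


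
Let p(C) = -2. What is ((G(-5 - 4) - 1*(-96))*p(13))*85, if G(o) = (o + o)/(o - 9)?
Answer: -16490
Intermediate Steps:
G(o) = 2*o/(-9 + o) (G(o) = (2*o)/(-9 + o) = 2*o/(-9 + o))
((G(-5 - 4) - 1*(-96))*p(13))*85 = ((2*(-5 - 4)/(-9 + (-5 - 4)) - 1*(-96))*(-2))*85 = ((2*(-9)/(-9 - 9) + 96)*(-2))*85 = ((2*(-9)/(-18) + 96)*(-2))*85 = ((2*(-9)*(-1/18) + 96)*(-2))*85 = ((1 + 96)*(-2))*85 = (97*(-2))*85 = -194*85 = -16490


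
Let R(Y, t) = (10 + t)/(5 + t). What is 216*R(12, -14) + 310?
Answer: 406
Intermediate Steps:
R(Y, t) = (10 + t)/(5 + t)
216*R(12, -14) + 310 = 216*((10 - 14)/(5 - 14)) + 310 = 216*(-4/(-9)) + 310 = 216*(-⅑*(-4)) + 310 = 216*(4/9) + 310 = 96 + 310 = 406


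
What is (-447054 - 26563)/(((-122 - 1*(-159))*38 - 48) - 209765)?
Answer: 473617/208407 ≈ 2.2726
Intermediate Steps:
(-447054 - 26563)/(((-122 - 1*(-159))*38 - 48) - 209765) = -473617/(((-122 + 159)*38 - 48) - 209765) = -473617/((37*38 - 48) - 209765) = -473617/((1406 - 48) - 209765) = -473617/(1358 - 209765) = -473617/(-208407) = -473617*(-1/208407) = 473617/208407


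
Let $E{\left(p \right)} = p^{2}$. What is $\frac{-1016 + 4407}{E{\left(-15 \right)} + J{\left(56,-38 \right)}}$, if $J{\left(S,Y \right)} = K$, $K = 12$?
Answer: $\frac{3391}{237} \approx 14.308$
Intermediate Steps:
$J{\left(S,Y \right)} = 12$
$\frac{-1016 + 4407}{E{\left(-15 \right)} + J{\left(56,-38 \right)}} = \frac{-1016 + 4407}{\left(-15\right)^{2} + 12} = \frac{3391}{225 + 12} = \frac{3391}{237}$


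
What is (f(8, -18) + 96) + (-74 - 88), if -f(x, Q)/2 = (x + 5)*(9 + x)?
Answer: -508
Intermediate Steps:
f(x, Q) = -2*(5 + x)*(9 + x) (f(x, Q) = -2*(x + 5)*(9 + x) = -2*(5 + x)*(9 + x))
(f(8, -18) + 96) + (-74 - 88) = ((-90 - 28*8 - 2*8**2) + 96) + (-74 - 88) = ((-90 - 224 - 2*64) + 96) - 162 = ((-90 - 224 - 128) + 96) - 162 = (-442 + 96) - 162 = -346 - 162 = -508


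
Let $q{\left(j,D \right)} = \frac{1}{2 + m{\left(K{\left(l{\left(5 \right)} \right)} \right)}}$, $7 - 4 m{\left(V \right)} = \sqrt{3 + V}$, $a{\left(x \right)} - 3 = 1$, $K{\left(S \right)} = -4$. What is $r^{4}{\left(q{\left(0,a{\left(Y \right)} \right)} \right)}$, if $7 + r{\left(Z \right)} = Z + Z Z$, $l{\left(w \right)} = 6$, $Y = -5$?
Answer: $\frac{52434112164819782873}{26584441929064321} - \frac{852848047825545864 i}{26584441929064321} \approx 1972.4 - 32.081 i$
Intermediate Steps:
$a{\left(x \right)} = 4$ ($a{\left(x \right)} = 3 + 1 = 4$)
$m{\left(V \right)} = \frac{7}{4} - \frac{\sqrt{3 + V}}{4}$
$q{\left(j,D \right)} = \frac{8 \left(\frac{15}{4} + \frac{i}{4}\right)}{113}$ ($q{\left(j,D \right)} = \frac{1}{2 + \left(\frac{7}{4} - \frac{\sqrt{3 - 4}}{4}\right)} = \frac{1}{2 + \left(\frac{7}{4} - \frac{\sqrt{-1}}{4}\right)} = \frac{1}{2 + \left(\frac{7}{4} - \frac{i}{4}\right)} = \frac{1}{\frac{15}{4} - \frac{i}{4}} = \frac{8 \left(\frac{15}{4} + \frac{i}{4}\right)}{113}$)
$r{\left(Z \right)} = -7 + Z + Z^{2}$ ($r{\left(Z \right)} = -7 + \left(Z + Z Z\right) = -7 + \left(Z + Z^{2}\right) = -7 + Z + Z^{2}$)
$r^{4}{\left(q{\left(0,a{\left(Y \right)} \right)} \right)} = \left(-7 + \left(\frac{30}{113} + \frac{2 i}{113}\right) + \left(\frac{30}{113} + \frac{2 i}{113}\right)^{2}\right)^{4} = \left(- \frac{761}{113} + \left(\frac{30}{113} + \frac{2 i}{113}\right)^{2} + \frac{2 i}{113}\right)^{4}$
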